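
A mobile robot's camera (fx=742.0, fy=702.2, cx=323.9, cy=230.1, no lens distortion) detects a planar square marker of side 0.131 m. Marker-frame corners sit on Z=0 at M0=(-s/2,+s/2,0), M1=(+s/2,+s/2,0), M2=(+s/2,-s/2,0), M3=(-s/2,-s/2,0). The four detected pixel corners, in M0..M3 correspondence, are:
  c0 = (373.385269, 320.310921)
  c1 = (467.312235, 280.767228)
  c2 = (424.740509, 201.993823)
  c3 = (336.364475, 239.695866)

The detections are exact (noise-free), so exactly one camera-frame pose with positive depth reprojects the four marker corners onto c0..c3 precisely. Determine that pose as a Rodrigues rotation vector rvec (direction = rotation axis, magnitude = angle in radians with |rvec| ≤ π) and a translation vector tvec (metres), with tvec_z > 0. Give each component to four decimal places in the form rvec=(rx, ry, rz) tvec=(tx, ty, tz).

Intrinsics K: fx=742.0, fy=702.2, cx=323.9, cy=230.1
Marker side s = 0.131 m; corners in marker frame (Z=0):
  M0 = (-0.0655, +0.0655, 0)
  M1 = (+0.0655, +0.0655, 0)
  M2 = (+0.0655, -0.0655, 0)
  M3 = (-0.0655, -0.0655, 0)
Detected image corners:
  c0 = (373.385269, 320.310921) px
  c1 = (467.312235, 280.767228) px
  c2 = (424.740509, 201.993823) px
  c3 = (336.364475, 239.695866) px
Planar DLT: solve 8×8 A·h = b for H (H[2,2]=1):
  H  [+679.03363 +124.62987 +399.74725]
  H  [-305.14438 +491.77646 +259.57568]
  H  [-0.04035 -0.44725 +1.00000]
B = K⁻¹H; ‖b₁‖=1.024294, ‖b₂‖=1.024294; λ = 2/(‖b₁‖+‖b₂‖) = 0.976282, sign → tz>0 ⇒ λ=+0.976282
r₁ = λ·B[:,0] = (+0.91063,-0.41134,-0.03939); r₂ = λ·B[:,1] = (+0.35459,+0.82681,-0.43664)
r₃ = r₁×r₂ = (+0.21218,+0.38365,+0.89877); SVD([r₁ r₂ r₃]) → R = UVᵀ:
  R  [+0.91063 +0.35459 +0.21218]
  R  [-0.41134 +0.82681 +0.38365]
  R  [-0.03939 -0.43664 +0.89877]
t = (+0.09980, +0.04098, +0.97628) m
tr R = 2.636210; θ = arccos((tr R − 1)/2) = 0.612689 rad = 35.104°
axis k = ((R−Rᵀ)₃₂, (R−Rᵀ)₁₃, (R−Rᵀ)₂₁) / (2 sinθ) = (-0.713216, +0.218734, -0.665942)
rvec = θ·k = (-0.436979, +0.134016, -0.408015)

rvec=(-0.4370, 0.1340, -0.4080) tvec=(0.0998, 0.0410, 0.9763)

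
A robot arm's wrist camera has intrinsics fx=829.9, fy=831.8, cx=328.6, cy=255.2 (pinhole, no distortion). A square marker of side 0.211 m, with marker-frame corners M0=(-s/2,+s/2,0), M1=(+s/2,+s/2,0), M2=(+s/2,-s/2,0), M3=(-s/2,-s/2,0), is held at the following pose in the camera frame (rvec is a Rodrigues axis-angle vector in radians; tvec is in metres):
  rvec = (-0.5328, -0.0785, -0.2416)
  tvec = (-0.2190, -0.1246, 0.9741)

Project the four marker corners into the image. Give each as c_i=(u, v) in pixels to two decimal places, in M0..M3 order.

Intrinsics K: fx=829.9, fy=831.8, cx=328.6, cy=255.2
Marker side s = 0.211 m; corners in marker frame (Z=0):
  M0 = (-0.1055, +0.1055, 0)
  M1 = (+0.1055, +0.1055, 0)
  M2 = (+0.1055, -0.1055, 0)
  M3 = (-0.1055, -0.1055, 0)
rvec = (-0.5328, -0.0785, -0.2416), |rvec| = θ = 0.59026 rad = 33.819°
Rodrigues: sinθ=0.55658, 1−cosθ=0.16920; R = I + sinθ·[k]× + (1−cosθ)·[k]×²:
    [+0.96866 +0.24813 -0.01151]
    [-0.20750 +0.83379 +0.51161]
    [+0.13654 -0.49319 +0.85914]
t = (-0.2190, -0.1246, 0.9741) m
M0: Pc = R·M0+t = (-0.29502, -0.01474, +0.90766); u = 829.9·(-0.29502)/0.90766 + 328.6 = 58.8593, v = 831.8·(-0.01474)/0.90766 + 255.2 = 241.6883
M1: Pc = R·M1+t = (-0.09063, -0.05853, +0.93647); u = 829.9·(-0.09063)/0.93647 + 328.6 = 248.2847, v = 831.8·(-0.05853)/0.93647 + 255.2 = 203.2150
M2: Pc = R·M2+t = (-0.14298, -0.23446, +1.04054); u = 829.9·(-0.14298)/1.04054 + 328.6 = 214.5605, v = 831.8·(-0.23446)/1.04054 + 255.2 = 67.7768
M3: Pc = R·M3+t = (-0.34737, -0.19067, +1.01173); u = 829.9·(-0.34737)/1.01173 + 328.6 = 43.6583, v = 831.8·(-0.19067)/1.01173 + 255.2 = 98.4363

c0=(58.86, 241.69) c1=(248.28, 203.22) c2=(214.56, 67.78) c3=(43.66, 98.44)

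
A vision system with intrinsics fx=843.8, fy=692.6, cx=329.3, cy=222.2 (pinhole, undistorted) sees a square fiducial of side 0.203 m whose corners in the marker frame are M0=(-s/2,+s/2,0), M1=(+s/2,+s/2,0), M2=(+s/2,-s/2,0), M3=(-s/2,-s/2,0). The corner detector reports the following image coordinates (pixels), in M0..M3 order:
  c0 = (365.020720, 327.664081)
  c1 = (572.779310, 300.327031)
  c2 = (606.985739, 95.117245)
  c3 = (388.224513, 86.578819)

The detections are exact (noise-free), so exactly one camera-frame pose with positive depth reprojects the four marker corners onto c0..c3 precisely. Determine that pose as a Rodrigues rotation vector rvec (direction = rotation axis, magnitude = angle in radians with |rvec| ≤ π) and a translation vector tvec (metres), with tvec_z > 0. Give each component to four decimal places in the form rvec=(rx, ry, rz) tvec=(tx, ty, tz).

Intrinsics K: fx=843.8, fy=692.6, cx=329.3, cy=222.2
Marker side s = 0.203 m; corners in marker frame (Z=0):
  M0 = (-0.1015, +0.1015, 0)
  M1 = (+0.1015, +0.1015, 0)
  M2 = (+0.1015, -0.1015, 0)
  M3 = (-0.1015, -0.1015, 0)
Detected image corners:
  c0 = (365.020720, 327.664081) px
  c1 = (572.779310, 300.327031) px
  c2 = (606.985739, 95.117245) px
  c3 = (388.224513, 86.578819) px
Planar DLT: solve 8×8 A·h = b for H (H[2,2]=1):
  H  [+1439.65081 +31.70311 +491.46089]
  H  [+113.84970 +1165.44906 +206.14543]
  H  [+0.80725 +0.36281 +1.00000]
B = K⁻¹H; ‖b₁‖=1.611151, ‖b₂‖=1.611151; λ = 2/(‖b₁‖+‖b₂‖) = 0.620674, sign → tz>0 ⇒ λ=+0.620674
r₁ = λ·B[:,0] = (+0.86343,-0.05872,+0.50104); r₂ = λ·B[:,1] = (-0.06456,+0.97217,+0.22519)
r₃ = r₁×r₂ = (-0.50032,-0.22678,+0.83561); SVD([r₁ r₂ r₃]) → R = UVᵀ:
  R  [+0.86343 -0.06456 -0.50032]
  R  [-0.05872 +0.97217 -0.22678]
  R  [+0.50104 +0.22519 +0.83561]
t = (+0.11928, -0.01439, +0.62067) m
tr R = 2.671216; θ = arccos((tr R − 1)/2) = 0.581557 rad = 33.321°
axis k = ((R−Rᵀ)₃₂, (R−Rᵀ)₁₃, (R−Rᵀ)₂₁) / (2 sinθ) = (+0.411382, -0.911448, +0.005318)
rvec = θ·k = (+0.239242, -0.530059, +0.003093)

rvec=(0.2392, -0.5301, 0.0031) tvec=(0.1193, -0.0144, 0.6207)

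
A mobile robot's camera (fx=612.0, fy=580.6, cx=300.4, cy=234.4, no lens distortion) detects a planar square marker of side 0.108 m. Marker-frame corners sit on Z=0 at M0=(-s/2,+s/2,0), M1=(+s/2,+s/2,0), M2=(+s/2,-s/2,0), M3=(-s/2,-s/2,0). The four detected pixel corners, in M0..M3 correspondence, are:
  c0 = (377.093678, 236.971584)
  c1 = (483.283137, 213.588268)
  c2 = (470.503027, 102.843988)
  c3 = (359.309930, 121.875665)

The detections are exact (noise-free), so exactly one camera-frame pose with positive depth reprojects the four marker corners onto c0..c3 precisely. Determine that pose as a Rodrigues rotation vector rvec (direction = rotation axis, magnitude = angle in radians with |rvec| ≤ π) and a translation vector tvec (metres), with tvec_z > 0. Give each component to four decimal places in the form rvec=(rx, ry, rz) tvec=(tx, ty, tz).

rvec=(0.1806, -0.2567, -0.1939) tvec=(0.1108, -0.0612, 0.5489)

Intrinsics K: fx=612.0, fy=580.6, cx=300.4, cy=234.4
Marker side s = 0.108 m; corners in marker frame (Z=0):
  M0 = (-0.0540, +0.0540, 0)
  M1 = (+0.0540, +0.0540, 0)
  M2 = (+0.0540, -0.0540, 0)
  M3 = (-0.0540, -0.0540, 0)
Detected image corners:
  c0 = (377.093678, 236.971584) px
  c1 = (483.283137, 213.588268) px
  c2 = (470.503027, 102.843988) px
  c3 = (359.309930, 121.875665) px
Planar DLT: solve 8×8 A·h = b for H (H[2,2]=1):
  H  [+1185.79636 +295.79165 +423.94774]
  H  [-124.90748 +1106.95036 +169.69327]
  H  [+0.42564 +0.36641 +1.00000]
B = K⁻¹H; ‖b₁‖=1.821854, ‖b₂‖=1.821853; λ = 2/(‖b₁‖+‖b₂‖) = 0.548892, sign → tz>0 ⇒ λ=+0.548892
r₁ = λ·B[:,0] = (+0.94884,-0.21241,+0.23363); r₂ = λ·B[:,1] = (+0.16657,+0.96530,+0.20112)
r₃ = r₁×r₂ = (-0.26824,-0.15191,+0.95130); SVD([r₁ r₂ r₃]) → R = UVᵀ:
  R  [+0.94884 +0.16657 -0.26824]
  R  [-0.21241 +0.96530 -0.15191]
  R  [+0.23363 +0.20112 +0.95130]
t = (+0.11081, -0.06117, +0.54889) m
tr R = 2.865440; θ = arccos((tr R − 1)/2) = 0.368913 rad = 21.137°
axis k = ((R−Rᵀ)₃₂, (R−Rᵀ)₁₃, (R−Rᵀ)₂₁) / (2 sinθ) = (+0.489503, -0.695885, -0.525481)
rvec = θ·k = (+0.180584, -0.256721, -0.193857)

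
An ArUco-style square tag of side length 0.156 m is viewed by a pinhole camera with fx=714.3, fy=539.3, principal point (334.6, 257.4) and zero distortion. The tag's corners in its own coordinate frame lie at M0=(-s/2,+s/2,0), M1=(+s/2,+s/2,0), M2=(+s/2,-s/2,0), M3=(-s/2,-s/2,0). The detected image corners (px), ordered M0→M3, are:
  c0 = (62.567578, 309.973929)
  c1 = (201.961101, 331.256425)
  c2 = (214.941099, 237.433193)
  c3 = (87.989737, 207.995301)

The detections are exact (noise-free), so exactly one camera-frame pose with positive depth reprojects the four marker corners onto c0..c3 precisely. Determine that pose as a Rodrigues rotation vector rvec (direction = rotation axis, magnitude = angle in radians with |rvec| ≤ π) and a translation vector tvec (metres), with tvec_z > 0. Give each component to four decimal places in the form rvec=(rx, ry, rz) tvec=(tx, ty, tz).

Intrinsics K: fx=714.3, fy=539.3, cx=334.6, cy=257.4
Marker side s = 0.156 m; corners in marker frame (Z=0):
  M0 = (-0.0780, +0.0780, 0)
  M1 = (+0.0780, +0.0780, 0)
  M2 = (+0.0780, -0.0780, 0)
  M3 = (-0.0780, -0.0780, 0)
Detected image corners:
  c0 = (62.567578, 309.973929) px
  c1 = (201.961101, 331.256425) px
  c2 = (214.941099, 237.433193) px
  c3 = (87.989737, 207.995301) px
Planar DLT: solve 8×8 A·h = b for H (H[2,2]=1):
  H  [+946.34802 -192.39260 +145.69193]
  H  [+344.06308 +489.53549 +270.40077]
  H  [+0.66432 -0.50312 +1.00000]
B = K⁻¹H; ‖b₁‖=1.253729, ‖b₂‖=1.253729; λ = 2/(‖b₁‖+‖b₂‖) = 0.797620, sign → tz>0 ⇒ λ=+0.797620
r₁ = λ·B[:,0] = (+0.80853,+0.25597,+0.52987); r₂ = λ·B[:,1] = (-0.02685,+0.91555,-0.40130)
r₃ = r₁×r₂ = (-0.58785,+0.31023,+0.74712); SVD([r₁ r₂ r₃]) → R = UVᵀ:
  R  [+0.80853 -0.02685 -0.58785]
  R  [+0.25597 +0.91555 +0.31023]
  R  [+0.52987 -0.40130 +0.74712]
t = (-0.21094, +0.01923, +0.79762) m
tr R = 2.471203; θ = arccos((tr R − 1)/2) = 0.744242 rad = 42.642°
axis k = ((R−Rᵀ)₃₂, (R−Rᵀ)₁₃, (R−Rᵀ)₂₁) / (2 sinθ) = (-0.525181, -0.824990, +0.208749)
rvec = θ·k = (-0.390862, -0.613993, +0.155360)

rvec=(-0.3909, -0.6140, 0.1554) tvec=(-0.2109, 0.0192, 0.7976)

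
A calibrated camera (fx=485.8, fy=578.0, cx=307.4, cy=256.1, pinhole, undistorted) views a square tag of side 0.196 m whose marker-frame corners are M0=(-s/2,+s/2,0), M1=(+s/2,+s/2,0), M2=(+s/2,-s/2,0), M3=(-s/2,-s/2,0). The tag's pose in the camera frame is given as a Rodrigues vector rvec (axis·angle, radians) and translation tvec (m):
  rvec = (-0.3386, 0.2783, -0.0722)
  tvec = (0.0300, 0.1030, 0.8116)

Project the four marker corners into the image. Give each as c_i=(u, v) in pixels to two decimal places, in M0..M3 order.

c0=(270.10, 404.68) c1=(388.86, 397.15) c2=(379.55, 255.67) c3=(270.36, 270.83)

Intrinsics K: fx=485.8, fy=578.0, cx=307.4, cy=256.1
Marker side s = 0.196 m; corners in marker frame (Z=0):
  M0 = (-0.0980, +0.0980, 0)
  M1 = (+0.0980, +0.0980, 0)
  M2 = (+0.0980, -0.0980, 0)
  M3 = (-0.0980, -0.0980, 0)
rvec = (-0.3386, 0.2783, -0.0722), |rvec| = θ = 0.44420 rad = 25.451°
Rodrigues: sinθ=0.42974, 1−cosθ=0.09705; R = I + sinθ·[k]× + (1−cosθ)·[k]×²:
    [+0.95934 +0.02350 +0.28126]
    [-0.11620 +0.94105 +0.31769]
    [-0.25721 -0.33746 +0.90552]
t = (0.0300, 0.1030, 0.8116) m
M0: Pc = R·M0+t = (-0.06171, +0.20661, +0.80374); u = 485.8·(-0.06171)/0.80374 + 307.4 = 270.0993, v = 578.0·(+0.20661)/0.80374 + 256.1 = 404.6817
M1: Pc = R·M1+t = (+0.12632, +0.18384, +0.75332); u = 485.8·(+0.12632)/0.75332 + 307.4 = 388.8601, v = 578.0·(+0.18384)/0.75332 + 256.1 = 397.1511
M2: Pc = R·M2+t = (+0.12171, -0.00061, +0.81946); u = 485.8·(+0.12171)/0.81946 + 307.4 = 379.5544, v = 578.0·(-0.00061)/0.81946 + 256.1 = 255.6699
M3: Pc = R·M3+t = (-0.06632, +0.02216, +0.86988); u = 485.8·(-0.06632)/0.86988 + 307.4 = 270.3629, v = 578.0·(+0.02216)/0.86988 + 256.1 = 270.8274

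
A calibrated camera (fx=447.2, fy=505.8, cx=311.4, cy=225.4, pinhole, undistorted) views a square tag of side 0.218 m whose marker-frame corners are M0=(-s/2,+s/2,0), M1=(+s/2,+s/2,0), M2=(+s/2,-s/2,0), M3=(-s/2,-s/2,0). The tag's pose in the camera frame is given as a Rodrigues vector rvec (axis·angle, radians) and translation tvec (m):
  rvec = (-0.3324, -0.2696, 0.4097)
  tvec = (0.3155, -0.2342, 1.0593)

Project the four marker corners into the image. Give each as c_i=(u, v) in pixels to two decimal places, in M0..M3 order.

Intrinsics K: fx=447.2, fy=505.8, cx=311.4, cy=225.4
Marker side s = 0.218 m; corners in marker frame (Z=0):
  M0 = (-0.1090, +0.1090, 0)
  M1 = (+0.1090, +0.1090, 0)
  M2 = (+0.1090, -0.1090, 0)
  M3 = (-0.1090, -0.1090, 0)
rvec = (-0.3324, -0.2696, 0.4097), |rvec| = θ = 0.59248 rad = 33.946°
Rodrigues: sinθ=0.55842, 1−cosθ=0.17044; R = I + sinθ·[k]× + (1−cosθ)·[k]×²:
    [+0.88321 -0.34264 -0.32023]
    [+0.42966 +0.86485 +0.25966]
    [+0.18798 -0.36692 +0.91106]
t = (0.3155, -0.2342, 1.0593) m
M0: Pc = R·M0+t = (+0.18188, -0.18676, +0.99882); u = 447.2·(+0.18188)/0.99882 + 311.4 = 392.8345, v = 505.8·(-0.18676)/0.99882 + 225.4 = 130.8227
M1: Pc = R·M1+t = (+0.37442, -0.09310, +1.03980); u = 447.2·(+0.37442)/1.03980 + 311.4 = 472.4334, v = 505.8·(-0.09310)/1.03980 + 225.4 = 180.1131
M2: Pc = R·M2+t = (+0.44912, -0.28164, +1.11978); u = 447.2·(+0.44912)/1.11978 + 311.4 = 490.7606, v = 505.8·(-0.28164)/1.11978 + 225.4 = 98.1867
M3: Pc = R·M3+t = (+0.25658, -0.37530, +1.07880); u = 447.2·(+0.25658)/1.07880 + 311.4 = 417.7598, v = 505.8·(-0.37530)/1.07880 + 225.4 = 49.4390

c0=(392.83, 130.82) c1=(472.43, 180.11) c2=(490.76, 98.19) c3=(417.76, 49.44)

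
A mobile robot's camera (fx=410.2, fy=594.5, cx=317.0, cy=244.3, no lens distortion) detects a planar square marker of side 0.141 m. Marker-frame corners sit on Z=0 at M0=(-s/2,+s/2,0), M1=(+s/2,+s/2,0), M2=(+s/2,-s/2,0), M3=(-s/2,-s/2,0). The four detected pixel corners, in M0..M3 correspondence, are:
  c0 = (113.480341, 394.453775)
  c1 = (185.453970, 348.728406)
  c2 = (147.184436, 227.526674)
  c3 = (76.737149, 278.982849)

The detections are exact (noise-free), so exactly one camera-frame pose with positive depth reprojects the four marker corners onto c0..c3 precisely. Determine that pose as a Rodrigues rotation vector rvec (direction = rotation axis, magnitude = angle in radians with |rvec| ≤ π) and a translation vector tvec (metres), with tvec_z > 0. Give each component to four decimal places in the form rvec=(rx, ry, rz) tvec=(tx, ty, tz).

Intrinsics K: fx=410.2, fy=594.5, cx=317.0, cy=244.3
Marker side s = 0.141 m; corners in marker frame (Z=0):
  M0 = (-0.0705, +0.0705, 0)
  M1 = (+0.0705, +0.0705, 0)
  M2 = (+0.0705, -0.0705, 0)
  M3 = (-0.0705, -0.0705, 0)
Detected image corners:
  c0 = (113.480341, 394.453775) px
  c1 = (185.453970, 348.728406) px
  c2 = (147.184436, 227.526674) px
  c3 = (76.737149, 278.982849) px
Planar DLT: solve 8×8 A·h = b for H (H[2,2]=1):
  H  [+461.42717 +268.97949 +129.90770]
  H  [-448.84014 +846.20621 +313.09358]
  H  [-0.33371 +0.02375 +1.00000]
B = K⁻¹H; ‖b₁‖=1.550860, ‖b₂‖=1.550860; λ = 2/(‖b₁‖+‖b₂‖) = 0.644803, sign → tz>0 ⇒ λ=+0.644803
r₁ = λ·B[:,0] = (+0.89162,-0.39839,-0.21518); r₂ = λ·B[:,1] = (+0.41098,+0.91152,+0.01531)
r₃ = r₁×r₂ = (+0.19004,-0.10209,+0.97645); SVD([r₁ r₂ r₃]) → R = UVᵀ:
  R  [+0.89162 +0.41098 +0.19004]
  R  [-0.39839 +0.91152 -0.10209]
  R  [-0.21518 +0.01531 +0.97645]
t = (-0.29409, +0.07461, +0.64480) m
tr R = 2.779586; θ = arccos((tr R − 1)/2) = 0.473904 rad = 27.153°
axis k = ((R−Rᵀ)₃₂, (R−Rᵀ)₁₃, (R−Rᵀ)₂₁) / (2 sinθ) = (+0.128626, +0.443960, -0.886767)
rvec = θ·k = (+0.060956, +0.210395, -0.420243)

rvec=(0.0610, 0.2104, -0.4202) tvec=(-0.2941, 0.0746, 0.6448)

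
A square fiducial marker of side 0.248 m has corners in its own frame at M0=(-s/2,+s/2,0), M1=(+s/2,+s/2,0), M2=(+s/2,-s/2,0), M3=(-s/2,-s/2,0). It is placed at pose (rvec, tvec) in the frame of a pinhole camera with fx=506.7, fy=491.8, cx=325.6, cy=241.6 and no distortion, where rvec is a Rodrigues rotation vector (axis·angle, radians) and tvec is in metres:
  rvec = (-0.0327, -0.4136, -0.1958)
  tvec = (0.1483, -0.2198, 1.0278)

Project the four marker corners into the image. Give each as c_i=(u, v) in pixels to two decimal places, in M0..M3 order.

c0=(357.34, 203.63) c1=(458.91, 186.52) c2=(436.33, 75.33) c3=(332.24, 81.11)

Intrinsics K: fx=506.7, fy=491.8, cx=325.6, cy=241.6
Marker side s = 0.248 m; corners in marker frame (Z=0):
  M0 = (-0.1240, +0.1240, 0)
  M1 = (+0.1240, +0.1240, 0)
  M2 = (+0.1240, -0.1240, 0)
  M3 = (-0.1240, -0.1240, 0)
rvec = (-0.0327, -0.4136, -0.1958), |rvec| = θ = 0.45877 rad = 26.286°
Rodrigues: sinθ=0.44285, 1−cosθ=0.10340; R = I + sinθ·[k]× + (1−cosθ)·[k]×²:
    [+0.89712 +0.19565 -0.39610]
    [-0.18236 +0.98064 +0.07135]
    [+0.40239 +0.00822 +0.91543]
t = (0.1483, -0.2198, 1.0278) m
M0: Pc = R·M0+t = (+0.06132, -0.07559, +0.97892); u = 506.7·(+0.06132)/0.97892 + 325.6 = 357.3384, v = 491.8·(-0.07559)/0.97892 + 241.6 = 203.6254
M1: Pc = R·M1+t = (+0.28380, -0.12081, +1.07872); u = 506.7·(+0.28380)/1.07872 + 325.6 = 458.9097, v = 491.8·(-0.12081)/1.07872 + 241.6 = 186.5198
M2: Pc = R·M2+t = (+0.23528, -0.36401, +1.07668); u = 506.7·(+0.23528)/1.07668 + 325.6 = 436.3276, v = 491.8·(-0.36401)/1.07668 + 241.6 = 75.3282
M3: Pc = R·M3+t = (+0.01280, -0.31879, +0.97688); u = 506.7·(+0.01280)/0.97688 + 325.6 = 332.2374, v = 491.8·(-0.31879)/0.97688 + 241.6 = 81.1108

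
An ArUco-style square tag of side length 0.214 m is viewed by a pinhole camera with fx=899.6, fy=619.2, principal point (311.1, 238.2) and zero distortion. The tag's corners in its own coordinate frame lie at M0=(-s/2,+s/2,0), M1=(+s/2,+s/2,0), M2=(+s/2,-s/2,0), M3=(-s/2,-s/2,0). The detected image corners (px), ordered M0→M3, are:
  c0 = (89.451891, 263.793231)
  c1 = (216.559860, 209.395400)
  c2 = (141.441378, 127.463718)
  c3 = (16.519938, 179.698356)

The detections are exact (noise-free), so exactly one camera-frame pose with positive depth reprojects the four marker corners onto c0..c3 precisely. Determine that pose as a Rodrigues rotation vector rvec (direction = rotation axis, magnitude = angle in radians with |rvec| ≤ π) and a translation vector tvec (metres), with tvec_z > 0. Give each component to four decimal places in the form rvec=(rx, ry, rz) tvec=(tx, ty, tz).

rvec=(-0.1609, -0.0234, -0.5662) tvec=(-0.2846, -0.0927, 1.3115)

Intrinsics K: fx=899.6, fy=619.2, cx=311.1, cy=238.2
Marker side s = 0.214 m; corners in marker frame (Z=0):
  M0 = (-0.1070, +0.1070, 0)
  M1 = (+0.1070, +0.1070, 0)
  M2 = (+0.1070, -0.1070, 0)
  M3 = (-0.1070, -0.1070, 0)
Detected image corners:
  c0 = (89.451891, 263.793231) px
  c1 = (216.559860, 209.395400) px
  c2 = (141.441378, 127.463718) px
  c3 = (16.519938, 179.698356) px
Planar DLT: solve 8×8 A·h = b for H (H[2,2]=1):
  H  [+594.66263 +333.08711 +115.89558]
  H  [-239.20961 +366.26821 +194.45123]
  H  [+0.05060 -0.11081 +1.00000]
B = K⁻¹H; ‖b₁‖=0.762467, ‖b₂‖=0.762467; λ = 2/(‖b₁‖+‖b₂‖) = 1.311533, sign → tz>0 ⇒ λ=+1.311533
r₁ = λ·B[:,0] = (+0.84401,-0.53220,+0.06637); r₂ = λ·B[:,1] = (+0.53587,+0.83170,-0.14533)
r₃ = r₁×r₂ = (+0.02215,+0.15822,+0.98716); SVD([r₁ r₂ r₃]) → R = UVᵀ:
  R  [+0.84401 +0.53587 +0.02215]
  R  [-0.53220 +0.83170 +0.15822]
  R  [+0.06637 -0.14533 +0.98716]
t = (-0.28459, -0.09266, +1.31153) m
tr R = 2.662869; θ = arccos((tr R − 1)/2) = 0.589112 rad = 33.754°
axis k = ((R−Rᵀ)₃₂, (R−Rᵀ)₁₃, (R−Rᵀ)₂₁) / (2 sinθ) = (-0.273159, -0.039792, -0.961146)
rvec = θ·k = (-0.160921, -0.023442, -0.566222)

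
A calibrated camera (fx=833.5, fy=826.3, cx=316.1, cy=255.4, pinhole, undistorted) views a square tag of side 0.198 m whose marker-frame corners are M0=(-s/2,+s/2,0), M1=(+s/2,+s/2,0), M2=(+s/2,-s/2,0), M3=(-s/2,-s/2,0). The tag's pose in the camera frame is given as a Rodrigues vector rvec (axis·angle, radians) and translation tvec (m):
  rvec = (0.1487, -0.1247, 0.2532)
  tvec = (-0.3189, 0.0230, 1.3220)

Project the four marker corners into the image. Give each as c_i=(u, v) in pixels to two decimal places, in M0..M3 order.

Intrinsics K: fx=833.5, fy=826.3, cx=316.1, cy=255.4
Marker side s = 0.198 m; corners in marker frame (Z=0):
  M0 = (-0.0990, +0.0990, 0)
  M1 = (+0.0990, +0.0990, 0)
  M2 = (+0.0990, -0.0990, 0)
  M3 = (-0.0990, -0.0990, 0)
rvec = (0.1487, -0.1247, 0.2532), |rvec| = θ = 0.31902 rad = 18.278°
Rodrigues: sinθ=0.31363, 1−cosθ=0.05046; R = I + sinθ·[k]× + (1−cosθ)·[k]×²:
    [+0.96051 -0.25812 -0.10393]
    [+0.23973 +0.95725 -0.16184]
    [+0.14126 +0.13054 +0.98133]
t = (-0.3189, 0.0230, 1.3220) m
M0: Pc = R·M0+t = (-0.43954, +0.09403, +1.32094); u = 833.5·(-0.43954)/1.32094 + 316.1 = 38.7517, v = 826.3·(+0.09403)/1.32094 + 255.4 = 314.2223
M1: Pc = R·M1+t = (-0.24936, +0.14150, +1.34891); u = 833.5·(-0.24936)/1.34891 + 316.1 = 162.0163, v = 826.3·(+0.14150)/1.34891 + 255.4 = 342.0797
M2: Pc = R·M2+t = (-0.19826, -0.04803, +1.32306); u = 833.5·(-0.19826)/1.32306 + 316.1 = 191.2031, v = 826.3·(-0.04803)/1.32306 + 255.4 = 225.4008
M3: Pc = R·M3+t = (-0.38844, -0.09550, +1.29509); u = 833.5·(-0.38844)/1.29509 + 316.1 = 66.1088, v = 826.3·(-0.09550)/1.29509 + 255.4 = 194.4676

c0=(38.75, 314.22) c1=(162.02, 342.08) c2=(191.20, 225.40) c3=(66.11, 194.47)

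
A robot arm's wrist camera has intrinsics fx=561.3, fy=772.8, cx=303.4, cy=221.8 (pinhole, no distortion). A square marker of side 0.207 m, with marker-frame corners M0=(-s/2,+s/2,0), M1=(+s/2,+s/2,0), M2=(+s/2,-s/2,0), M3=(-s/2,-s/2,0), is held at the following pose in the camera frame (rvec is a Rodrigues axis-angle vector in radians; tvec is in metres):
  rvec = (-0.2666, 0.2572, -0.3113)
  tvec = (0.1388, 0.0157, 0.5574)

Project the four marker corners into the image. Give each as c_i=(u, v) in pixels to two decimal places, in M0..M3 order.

Intrinsics K: fx=561.3, fy=772.8, cx=303.4, cy=221.8
Marker side s = 0.207 m; corners in marker frame (Z=0):
  M0 = (-0.1035, +0.1035, 0)
  M1 = (+0.1035, +0.1035, 0)
  M2 = (+0.1035, -0.1035, 0)
  M3 = (-0.1035, -0.1035, 0)
rvec = (-0.2666, 0.2572, -0.3113), |rvec| = θ = 0.48388 rad = 27.724°
Rodrigues: sinθ=0.46521, 1−cosθ=0.11480; R = I + sinθ·[k]× + (1−cosθ)·[k]×²:
    [+0.92005 +0.26567 +0.28797]
    [-0.33291 +0.91763 +0.21706]
    [-0.20659 -0.29558 +0.93271]
t = (0.1388, 0.0157, 0.5574) m
M0: Pc = R·M0+t = (+0.07107, +0.14513, +0.54819); u = 561.3·(+0.07107)/0.54819 + 303.4 = 376.1718, v = 772.8·(+0.14513)/0.54819 + 221.8 = 426.3969
M1: Pc = R·M1+t = (+0.26152, +0.07622, +0.50543); u = 561.3·(+0.26152)/0.50543 + 303.4 = 593.8329, v = 772.8·(+0.07622)/0.50543 + 221.8 = 338.3386
M2: Pc = R·M2+t = (+0.20653, -0.11373, +0.56661); u = 561.3·(+0.20653)/0.56661 + 303.4 = 507.9923, v = 772.8·(-0.11373)/0.56661 + 221.8 = 66.6811
M3: Pc = R·M3+t = (+0.01608, -0.04482, +0.60937); u = 561.3·(+0.01608)/0.60937 + 303.4 = 318.2095, v = 772.8·(-0.04482)/0.60937 + 221.8 = 164.9618

c0=(376.17, 426.40) c1=(593.83, 338.34) c2=(507.99, 66.68) c3=(318.21, 164.96)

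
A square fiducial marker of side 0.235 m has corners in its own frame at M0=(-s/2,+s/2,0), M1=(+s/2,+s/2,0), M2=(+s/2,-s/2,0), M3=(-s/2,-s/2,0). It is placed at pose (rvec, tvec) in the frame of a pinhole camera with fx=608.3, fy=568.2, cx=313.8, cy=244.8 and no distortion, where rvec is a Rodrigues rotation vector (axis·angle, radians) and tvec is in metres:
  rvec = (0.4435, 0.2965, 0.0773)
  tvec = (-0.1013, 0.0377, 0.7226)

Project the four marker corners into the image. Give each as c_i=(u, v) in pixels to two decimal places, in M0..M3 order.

Intrinsics K: fx=608.3, fy=568.2, cx=313.8, cy=244.8
Marker side s = 0.235 m; corners in marker frame (Z=0):
  M0 = (-0.1175, +0.1175, 0)
  M1 = (+0.1175, +0.1175, 0)
  M2 = (+0.1175, -0.1175, 0)
  M3 = (-0.1175, -0.1175, 0)
rvec = (0.4435, 0.2965, 0.0773), |rvec| = θ = 0.53905 rad = 30.886°
Rodrigues: sinθ=0.51332, 1−cosθ=0.14181; R = I + sinθ·[k]× + (1−cosθ)·[k]×²:
    [+0.95418 -0.00944 +0.29908]
    [+0.13778 +0.90110 -0.41115]
    [-0.26562 +0.43352 +0.86111]
t = (-0.1013, 0.0377, 0.7226) m
M0: Pc = R·M0+t = (-0.21453, +0.12739, +0.80475); u = 608.3·(-0.21453)/0.80475 + 313.8 = 151.6427, v = 568.2·(+0.12739)/0.80475 + 244.8 = 334.7445
M1: Pc = R·M1+t = (+0.00971, +0.15977, +0.74233); u = 608.3·(+0.00971)/0.74233 + 313.8 = 321.7547, v = 568.2·(+0.15977)/0.74233 + 244.8 = 367.0914
M2: Pc = R·M2+t = (+0.01193, -0.05199, +0.64045); u = 608.3·(+0.01193)/0.64045 + 313.8 = 325.1267, v = 568.2·(-0.05199)/0.64045 + 244.8 = 198.6757
M3: Pc = R·M3+t = (-0.21231, -0.08437, +0.70287); u = 608.3·(-0.21231)/0.70287 + 313.8 = 130.0587, v = 568.2·(-0.08437)/0.70287 + 244.8 = 176.5969

c0=(151.64, 334.74) c1=(321.75, 367.09) c2=(325.13, 198.68) c3=(130.06, 176.60)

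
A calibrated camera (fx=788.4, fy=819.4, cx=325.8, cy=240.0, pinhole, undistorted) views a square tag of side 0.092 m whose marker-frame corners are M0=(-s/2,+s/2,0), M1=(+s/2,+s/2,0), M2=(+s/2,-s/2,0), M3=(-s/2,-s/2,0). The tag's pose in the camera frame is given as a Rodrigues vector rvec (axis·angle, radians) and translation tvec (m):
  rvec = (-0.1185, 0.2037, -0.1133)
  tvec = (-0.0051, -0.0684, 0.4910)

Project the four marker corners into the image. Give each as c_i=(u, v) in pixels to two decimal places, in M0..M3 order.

c0=(253.58, 211.29) c1=(399.09, 190.57) c2=(382.44, 39.35) c3=(240.93, 64.93)

Intrinsics K: fx=788.4, fy=819.4, cx=325.8, cy=240.0
Marker side s = 0.092 m; corners in marker frame (Z=0):
  M0 = (-0.0460, +0.0460, 0)
  M1 = (+0.0460, +0.0460, 0)
  M2 = (+0.0460, -0.0460, 0)
  M3 = (-0.0460, -0.0460, 0)
rvec = (-0.1185, 0.2037, -0.1133), |rvec| = θ = 0.26148 rad = 14.982°
Rodrigues: sinθ=0.25851, 1−cosθ=0.03399; R = I + sinθ·[k]× + (1−cosθ)·[k]×²:
    [+0.97299 +0.10001 +0.20806]
    [-0.12401 +0.98664 +0.10568]
    [-0.19471 -0.12863 +0.97239]
t = (-0.0051, -0.0684, 0.4910) m
M0: Pc = R·M0+t = (-0.04526, -0.01731, +0.49404); u = 788.4·(-0.04526)/0.49404 + 325.8 = 253.5780, v = 819.4·(-0.01731)/0.49404 + 240.0 = 211.2900
M1: Pc = R·M1+t = (+0.04426, -0.02872, +0.47613); u = 788.4·(+0.04426)/0.47613 + 325.8 = 399.0853, v = 819.4·(-0.02872)/0.47613 + 240.0 = 190.5748
M2: Pc = R·M2+t = (+0.03506, -0.11949, +0.48796); u = 788.4·(+0.03506)/0.48796 + 325.8 = 382.4417, v = 819.4·(-0.11949)/0.48796 + 240.0 = 39.3483
M3: Pc = R·M3+t = (-0.05446, -0.10808, +0.50587); u = 788.4·(-0.05446)/0.50587 + 325.8 = 240.9275, v = 819.4·(-0.10808)/0.50587 + 240.0 = 64.9340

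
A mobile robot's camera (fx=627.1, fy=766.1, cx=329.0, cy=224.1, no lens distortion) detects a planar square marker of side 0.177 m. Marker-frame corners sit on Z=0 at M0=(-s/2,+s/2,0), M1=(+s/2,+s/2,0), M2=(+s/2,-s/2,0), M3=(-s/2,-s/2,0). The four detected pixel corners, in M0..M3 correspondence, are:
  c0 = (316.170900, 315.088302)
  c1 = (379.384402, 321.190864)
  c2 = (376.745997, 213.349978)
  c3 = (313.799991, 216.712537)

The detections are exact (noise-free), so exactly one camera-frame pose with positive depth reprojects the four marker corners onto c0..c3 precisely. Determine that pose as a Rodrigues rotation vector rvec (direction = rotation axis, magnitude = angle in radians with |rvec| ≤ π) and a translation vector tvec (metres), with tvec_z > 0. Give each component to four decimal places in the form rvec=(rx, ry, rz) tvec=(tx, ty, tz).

rvec=(0.0069, 0.7523, -0.0298) tvec=(0.0338, 0.0730, 1.3176)

Intrinsics K: fx=627.1, fy=766.1, cx=329.0, cy=224.1
Marker side s = 0.177 m; corners in marker frame (Z=0):
  M0 = (-0.0885, +0.0885, 0)
  M1 = (+0.0885, +0.0885, 0)
  M2 = (+0.0885, -0.0885, 0)
  M3 = (-0.0885, -0.0885, 0)
Detected image corners:
  c0 = (316.170900, 315.088302) px
  c1 = (379.384402, 321.190864) px
  c2 = (376.745997, 213.349978) px
  c3 = (313.799991, 216.712537) px
Planar DLT: solve 8×8 A·h = b for H (H[2,2]=1):
  H  [+176.67901 +12.94915 +345.07743]
  H  [-130.51560 +580.40818 +266.53862]
  H  [-0.51859 -0.00337 +1.00000]
B = K⁻¹H; ‖b₁‖=0.758938, ‖b₂‖=0.758938; λ = 2/(‖b₁‖+‖b₂‖) = 1.317631, sign → tz>0 ⇒ λ=+1.317631
r₁ = λ·B[:,0] = (+0.72972,-0.02460,-0.68331); r₂ = λ·B[:,1] = (+0.02954,+0.99955,-0.00444)
r₃ = r₁×r₂ = (+0.68311,-0.01694,+0.73012); SVD([r₁ r₂ r₃]) → R = UVᵀ:
  R  [+0.72972 +0.02954 +0.68311]
  R  [-0.02460 +0.99955 -0.01694]
  R  [-0.68331 -0.00444 +0.73012]
t = (+0.03378, +0.07299, +1.31763) m
tr R = 2.459389; θ = arccos((tr R − 1)/2) = 0.752921 rad = 43.139°
axis k = ((R−Rᵀ)₃₂, (R−Rᵀ)₁₃, (R−Rᵀ)₂₁) / (2 sinθ) = (+0.009146, +0.999174, -0.039583)
rvec = θ·k = (+0.006886, +0.752300, -0.029803)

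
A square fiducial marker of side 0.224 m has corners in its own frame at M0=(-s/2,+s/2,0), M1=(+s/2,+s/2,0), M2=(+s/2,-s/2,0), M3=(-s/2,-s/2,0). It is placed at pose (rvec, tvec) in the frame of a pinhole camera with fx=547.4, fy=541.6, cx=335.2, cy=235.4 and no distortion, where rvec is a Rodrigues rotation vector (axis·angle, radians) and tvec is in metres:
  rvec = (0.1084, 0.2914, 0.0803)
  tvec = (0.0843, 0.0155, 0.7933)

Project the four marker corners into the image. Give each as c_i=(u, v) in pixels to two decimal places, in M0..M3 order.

c0=(315.79, 310.29) c1=(465.27, 331.21) c2=(480.24, 173.97) c3=(324.72, 164.61)

Intrinsics K: fx=547.4, fy=541.6, cx=335.2, cy=235.4
Marker side s = 0.224 m; corners in marker frame (Z=0):
  M0 = (-0.1120, +0.1120, 0)
  M1 = (+0.1120, +0.1120, 0)
  M2 = (+0.1120, -0.1120, 0)
  M3 = (-0.1120, -0.1120, 0)
rvec = (0.1084, 0.2914, 0.0803), |rvec| = θ = 0.32111 rad = 18.398°
Rodrigues: sinθ=0.31562, 1−cosθ=0.05111; R = I + sinθ·[k]× + (1−cosθ)·[k]×²:
    [+0.95471 -0.06327 +0.29073]
    [+0.09459 +0.99098 -0.09495]
    [-0.28210 +0.11815 +0.95208]
t = (0.0843, 0.0155, 0.7933) m
M0: Pc = R·M0+t = (-0.02971, +0.11590, +0.83813); u = 547.4·(-0.02971)/0.83813 + 335.2 = 315.7934, v = 541.6·(+0.11590)/0.83813 + 235.4 = 310.2922
M1: Pc = R·M1+t = (+0.18414, +0.13708, +0.77494); u = 547.4·(+0.18414)/0.77494 + 335.2 = 465.2739, v = 541.6·(+0.13708)/0.77494 + 235.4 = 331.2069
M2: Pc = R·M2+t = (+0.19831, -0.08490, +0.74847); u = 547.4·(+0.19831)/0.74847 + 335.2 = 480.2380, v = 541.6·(-0.08490)/0.74847 + 235.4 = 173.9686
M3: Pc = R·M3+t = (-0.01554, -0.10608, +0.81166); u = 547.4·(-0.01554)/0.81166 + 335.2 = 324.7186, v = 541.6·(-0.10608)/0.81166 + 235.4 = 164.6137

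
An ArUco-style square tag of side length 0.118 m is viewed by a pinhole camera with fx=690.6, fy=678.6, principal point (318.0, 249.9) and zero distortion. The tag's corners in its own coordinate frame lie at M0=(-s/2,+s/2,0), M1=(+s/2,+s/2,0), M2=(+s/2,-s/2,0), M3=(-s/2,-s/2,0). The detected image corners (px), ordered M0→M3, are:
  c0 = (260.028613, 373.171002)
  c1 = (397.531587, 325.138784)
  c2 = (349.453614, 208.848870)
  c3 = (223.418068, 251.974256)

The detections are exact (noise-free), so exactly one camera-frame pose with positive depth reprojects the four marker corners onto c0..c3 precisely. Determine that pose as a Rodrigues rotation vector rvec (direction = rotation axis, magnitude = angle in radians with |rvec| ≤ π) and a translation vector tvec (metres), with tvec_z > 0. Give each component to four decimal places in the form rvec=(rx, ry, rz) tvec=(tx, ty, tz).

Intrinsics K: fx=690.6, fy=678.6, cx=318.0, cy=249.9
Marker side s = 0.118 m; corners in marker frame (Z=0):
  M0 = (-0.0590, +0.0590, 0)
  M1 = (+0.0590, +0.0590, 0)
  M2 = (+0.0590, -0.0590, 0)
  M3 = (-0.0590, -0.0590, 0)
Detected image corners:
  c0 = (260.028613, 373.171002) px
  c1 = (397.531587, 325.138784) px
  c2 = (349.453614, 208.848870) px
  c3 = (223.418068, 251.974256) px
Planar DLT: solve 8×8 A·h = b for H (H[2,2]=1):
  H  [+1132.89488 +126.25088 +306.89493]
  H  [-368.02195 +786.94426 +287.05221]
  H  [+0.05974 -0.75671 +1.00000]
B = K⁻¹H; ‖b₁‖=1.709858, ‖b₂‖=1.709858; λ = 2/(‖b₁‖+‖b₂‖) = 0.584844, sign → tz>0 ⇒ λ=+0.584844
r₁ = λ·B[:,0] = (+0.94332,-0.33004,+0.03494); r₂ = λ·B[:,1] = (+0.31070,+0.84119,-0.44256)
r₃ = r₁×r₂ = (+0.11667,+0.42833,+0.89606); SVD([r₁ r₂ r₃]) → R = UVᵀ:
  R  [+0.94332 +0.31070 +0.11667]
  R  [-0.33004 +0.84119 +0.42833]
  R  [+0.03494 -0.44256 +0.89606]
t = (-0.00940, +0.03202, +0.58484) m
tr R = 2.680574; θ = arccos((tr R − 1)/2) = 0.572984 rad = 32.830°
axis k = ((R−Rᵀ)₃₂, (R−Rᵀ)₁₃, (R−Rᵀ)₂₁) / (2 sinθ) = (-0.803189, +0.075383, -0.590936)
rvec = θ·k = (-0.460215, +0.043193, -0.338597)

rvec=(-0.4602, 0.0432, -0.3386) tvec=(-0.0094, 0.0320, 0.5848)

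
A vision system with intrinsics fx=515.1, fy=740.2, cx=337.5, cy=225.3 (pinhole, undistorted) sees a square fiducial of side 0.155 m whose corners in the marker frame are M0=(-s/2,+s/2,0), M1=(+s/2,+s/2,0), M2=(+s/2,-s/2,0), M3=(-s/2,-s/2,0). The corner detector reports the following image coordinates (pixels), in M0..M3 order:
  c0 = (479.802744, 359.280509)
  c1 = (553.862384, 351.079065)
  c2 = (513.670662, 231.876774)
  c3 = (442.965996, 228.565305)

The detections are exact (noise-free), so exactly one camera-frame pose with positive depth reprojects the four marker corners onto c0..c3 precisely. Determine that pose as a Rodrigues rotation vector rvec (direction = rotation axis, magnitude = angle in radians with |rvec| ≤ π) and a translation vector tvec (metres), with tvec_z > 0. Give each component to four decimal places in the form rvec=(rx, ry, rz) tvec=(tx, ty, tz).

rvec=(-0.5747, -0.4861, -0.1163) tvec=(0.2531, 0.0705, 0.8108)

Intrinsics K: fx=515.1, fy=740.2, cx=337.5, cy=225.3
Marker side s = 0.155 m; corners in marker frame (Z=0):
  M0 = (-0.0775, +0.0775, 0)
  M1 = (+0.0775, +0.0775, 0)
  M2 = (+0.0775, -0.0775, 0)
  M3 = (-0.0775, -0.0775, 0)
Detected image corners:
  c0 = (479.802744, 359.280509) px
  c1 = (553.862384, 351.079065) px
  c2 = (513.670662, 231.876774) px
  c3 = (442.965996, 228.565305) px
Planar DLT: solve 8×8 A·h = b for H (H[2,2]=1):
  H  [+756.30631 -54.04653 +498.30038]
  H  [+156.47534 +626.25990 +289.69645]
  H  [+0.58250 -0.60898 +1.00000]
B = K⁻¹H; ‖b₁‖=1.233365, ‖b₂‖=1.233365; λ = 2/(‖b₁‖+‖b₂‖) = 0.810790, sign → tz>0 ⇒ λ=+0.810790
r₁ = λ·B[:,0] = (+0.88101,+0.02765,+0.47228); r₂ = λ·B[:,1] = (+0.23844,+0.83627,-0.49376)
r₃ = r₁×r₂ = (-0.40861,+0.54762,+0.73018); SVD([r₁ r₂ r₃]) → R = UVᵀ:
  R  [+0.88101 +0.23844 -0.40861]
  R  [+0.02765 +0.83627 +0.54762]
  R  [+0.47228 -0.49376 +0.73018]
t = (+0.25311, +0.07054, +0.81079) m
tr R = 2.447461; θ = arccos((tr R − 1)/2) = 0.761603 rad = 43.637°
axis k = ((R−Rᵀ)₃₂, (R−Rᵀ)₁₃, (R−Rᵀ)₂₁) / (2 sinθ) = (-0.754528, -0.638248, -0.152733)
rvec = θ·k = (-0.574651, -0.486091, -0.116322)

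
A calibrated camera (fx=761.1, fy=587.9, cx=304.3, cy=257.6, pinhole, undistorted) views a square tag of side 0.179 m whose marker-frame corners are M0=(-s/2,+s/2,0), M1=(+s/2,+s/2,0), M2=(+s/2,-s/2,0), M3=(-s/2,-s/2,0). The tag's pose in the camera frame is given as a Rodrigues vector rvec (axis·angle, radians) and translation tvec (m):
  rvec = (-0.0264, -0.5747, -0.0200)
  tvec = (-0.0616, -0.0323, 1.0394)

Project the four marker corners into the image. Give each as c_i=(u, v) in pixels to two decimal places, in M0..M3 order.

Intrinsics K: fx=761.1, fy=587.9, cx=304.3, cy=257.6
Marker side s = 0.179 m; corners in marker frame (Z=0):
  M0 = (-0.0895, +0.0895, 0)
  M1 = (+0.0895, +0.0895, 0)
  M2 = (+0.0895, -0.0895, 0)
  M3 = (-0.0895, -0.0895, 0)
rvec = (-0.0264, -0.5747, -0.0200), |rvec| = θ = 0.57565 rad = 32.983°
Rodrigues: sinθ=0.54438, 1−cosθ=0.16116; R = I + sinθ·[k]× + (1−cosθ)·[k]×²:
    [+0.83918 +0.02629 -0.54322]
    [-0.01153 +0.99947 +0.03056]
    [+0.54374 -0.01938 +0.83903]
t = (-0.0616, -0.0323, 1.0394) m
M0: Pc = R·M0+t = (-0.13435, +0.05818, +0.98900); u = 761.1·(-0.13435)/0.98900 + 304.3 = 200.9067, v = 587.9·(+0.05818)/0.98900 + 257.6 = 292.1871
M1: Pc = R·M1+t = (+0.01586, +0.05612, +1.08633); u = 761.1·(+0.01586)/1.08633 + 304.3 = 315.4113, v = 587.9·(+0.05612)/1.08633 + 257.6 = 287.9709
M2: Pc = R·M2+t = (+0.01115, -0.12278, +1.08980); u = 761.1·(+0.01115)/1.08980 + 304.3 = 312.0891, v = 587.9·(-0.12278)/1.08980 + 257.6 = 191.3629
M3: Pc = R·M3+t = (-0.13906, -0.12072, +0.99247); u = 761.1·(-0.13906)/0.99247 + 304.3 = 197.6588, v = 587.9·(-0.12072)/0.99247 + 257.6 = 186.0903

c0=(200.91, 292.19) c1=(315.41, 287.97) c2=(312.09, 191.36) c3=(197.66, 186.09)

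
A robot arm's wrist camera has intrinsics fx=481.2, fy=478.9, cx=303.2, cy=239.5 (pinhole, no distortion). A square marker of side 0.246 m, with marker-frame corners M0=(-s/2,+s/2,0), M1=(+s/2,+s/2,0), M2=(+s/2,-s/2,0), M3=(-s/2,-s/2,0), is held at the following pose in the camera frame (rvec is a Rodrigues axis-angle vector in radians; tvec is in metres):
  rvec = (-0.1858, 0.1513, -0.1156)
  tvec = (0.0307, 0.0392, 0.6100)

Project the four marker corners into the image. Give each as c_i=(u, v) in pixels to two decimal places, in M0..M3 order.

Intrinsics K: fx=481.2, fy=478.9, cx=303.2, cy=239.5
Marker side s = 0.246 m; corners in marker frame (Z=0):
  M0 = (-0.1230, +0.1230, 0)
  M1 = (+0.1230, +0.1230, 0)
  M2 = (+0.1230, -0.1230, 0)
  M3 = (-0.1230, -0.1230, 0)
rvec = (-0.1858, 0.1513, -0.1156), |rvec| = θ = 0.26604 rad = 15.243°
Rodrigues: sinθ=0.26291, 1−cosθ=0.03518; R = I + sinθ·[k]× + (1−cosθ)·[k]×²:
    [+0.98198 +0.10027 +0.16020]
    [-0.12821 +0.97620 +0.17492]
    [-0.13885 -0.19231 +0.97146]
t = (0.0307, 0.0392, 0.6100) m
M0: Pc = R·M0+t = (-0.07775, +0.17504, +0.60342); u = 481.2·(-0.07775)/0.60342 + 303.2 = 241.1980, v = 478.9·(+0.17504)/0.60342 + 239.5 = 378.4205
M1: Pc = R·M1+t = (+0.16382, +0.14350, +0.56927); u = 481.2·(+0.16382)/0.56927 + 303.2 = 441.6734, v = 478.9·(+0.14350)/0.56927 + 239.5 = 360.2219
M2: Pc = R·M2+t = (+0.13915, -0.09664, +0.61658); u = 481.2·(+0.13915)/0.61658 + 303.2 = 411.7984, v = 478.9·(-0.09664)/0.61658 + 239.5 = 164.4367
M3: Pc = R·M3+t = (-0.10242, -0.06510, +0.65073); u = 481.2·(-0.10242)/0.65073 + 303.2 = 227.4656, v = 478.9·(-0.06510)/0.65073 + 239.5 = 191.5888

c0=(241.20, 378.42) c1=(441.67, 360.22) c2=(411.80, 164.44) c3=(227.47, 191.59)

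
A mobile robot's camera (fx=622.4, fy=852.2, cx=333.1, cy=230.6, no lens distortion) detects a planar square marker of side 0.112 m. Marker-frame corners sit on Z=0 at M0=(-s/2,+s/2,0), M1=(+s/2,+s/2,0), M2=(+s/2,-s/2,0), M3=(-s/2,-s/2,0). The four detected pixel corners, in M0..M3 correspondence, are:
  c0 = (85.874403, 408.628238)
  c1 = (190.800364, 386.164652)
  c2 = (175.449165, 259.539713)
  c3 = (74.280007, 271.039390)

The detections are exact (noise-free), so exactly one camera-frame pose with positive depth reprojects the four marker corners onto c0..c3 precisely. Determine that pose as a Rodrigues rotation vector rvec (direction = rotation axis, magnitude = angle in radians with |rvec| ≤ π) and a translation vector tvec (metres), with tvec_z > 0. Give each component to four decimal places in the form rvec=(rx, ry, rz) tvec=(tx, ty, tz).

rvec=(-0.3481, -0.4828, -0.1576) tvec=(-0.2237, 0.0809, 0.6972)

Intrinsics K: fx=622.4, fy=852.2, cx=333.1, cy=230.6
Marker side s = 0.112 m; corners in marker frame (Z=0):
  M0 = (-0.0560, +0.0560, 0)
  M1 = (+0.0560, +0.0560, 0)
  M2 = (+0.0560, -0.0560, 0)
  M3 = (-0.0560, -0.0560, 0)
Detected image corners:
  c0 = (85.874403, 408.628238) px
  c1 = (190.800364, 386.164652) px
  c2 = (175.449165, 259.539713) px
  c3 = (74.280007, 271.039390) px
Planar DLT: solve 8×8 A·h = b for H (H[2,2]=1):
  H  [+1010.16720 +66.27040 +133.42825]
  H  [+77.35093 +1039.99825 +329.47946]
  H  [+0.68761 -0.41541 +1.00000]
B = K⁻¹H; ‖b₁‖=1.434212, ‖b₂‖=1.434212; λ = 2/(‖b₁‖+‖b₂‖) = 0.697247, sign → tz>0 ⇒ λ=+0.697247
r₁ = λ·B[:,0] = (+0.87506,-0.06644,+0.47943); r₂ = λ·B[:,1] = (+0.22925,+0.92927,-0.28964)
r₃ = r₁×r₂ = (-0.42628,+0.36337,+0.82840); SVD([r₁ r₂ r₃]) → R = UVᵀ:
  R  [+0.87506 +0.22925 -0.42628]
  R  [-0.06644 +0.92927 +0.36337]
  R  [+0.47943 -0.28964 +0.82840]
t = (-0.22368, +0.08090, +0.69725) m
tr R = 2.632737; θ = arccos((tr R − 1)/2) = 0.615702 rad = 35.277°
axis k = ((R−Rᵀ)₃₂, (R−Rᵀ)₁₃, (R−Rᵀ)₂₁) / (2 sinθ) = (-0.565345, -0.784123, -0.256001)
rvec = θ·k = (-0.348084, -0.482786, -0.157620)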